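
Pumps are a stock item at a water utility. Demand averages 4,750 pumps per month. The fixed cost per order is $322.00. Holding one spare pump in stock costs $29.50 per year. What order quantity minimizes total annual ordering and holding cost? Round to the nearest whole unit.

Annual demand D = 4,750 × 12 = 57,000.
EOQ = √(2DS / H) = √(2 × 57,000 × 322 / 29.5).
= √(36,708,000 / 29.5) = √1,244,338.9831 ≈ 1115.499.

Q* ≈ 1,115 pumps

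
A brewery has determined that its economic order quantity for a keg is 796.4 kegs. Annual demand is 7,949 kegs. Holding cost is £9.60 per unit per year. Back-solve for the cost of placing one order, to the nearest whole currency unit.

The basic EOQ model gives Q* = √(2DS/H); rearrange for the unknown.
From Q* = √(2DS/H): S = Q*²H / (2D) = 796.4² × 9.6 / (2 × 7,949) = 382.9934.

S ≈ £383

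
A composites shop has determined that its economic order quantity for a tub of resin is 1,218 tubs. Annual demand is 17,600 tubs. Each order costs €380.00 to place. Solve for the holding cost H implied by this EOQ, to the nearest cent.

H ≈ €9.02

Invert the EOQ relation Q*² = 2DS/H.
From Q* = √(2DS/H): H = 2DS / Q*² = 2 × 17,600 × 380 / 1,218² = 9.0164.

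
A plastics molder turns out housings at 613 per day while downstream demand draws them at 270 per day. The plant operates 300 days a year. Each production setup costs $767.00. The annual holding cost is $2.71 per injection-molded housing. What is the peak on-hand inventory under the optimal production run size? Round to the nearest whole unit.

Annual demand D = 270 × 300 = 81,000.
Production build-up factor (1 − d/p) = 1 − 270/613 = 0.5595.
Q* = √(2DS / (H(1 − d/p))) = √(2 × 81,000 × 767 / (2.71 × 0.5595)).
= √(124,254,000 / 1.5164) ≈ 9052.191.
Maximum inventory = Q*(1 − d/p) = 9052.191 × 0.5595 ≈ 5065.092.

I_max ≈ 5,065 housings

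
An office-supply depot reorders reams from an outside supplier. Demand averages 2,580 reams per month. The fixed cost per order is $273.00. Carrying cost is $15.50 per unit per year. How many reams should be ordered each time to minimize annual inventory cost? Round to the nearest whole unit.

Q* ≈ 1,044 reams

Annual demand D = 2,580 × 12 = 30,960.
EOQ = √(2DS / H) = √(2 × 30,960 × 273 / 15.5).
= √(16,904,160 / 15.5) = √1,090,590.9677 ≈ 1044.314.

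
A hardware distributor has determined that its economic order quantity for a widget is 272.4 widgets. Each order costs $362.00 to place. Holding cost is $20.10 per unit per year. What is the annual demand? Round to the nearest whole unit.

Invert the EOQ relation Q*² = 2DS/H.
From Q* = √(2DS/H): D = Q*²H / (2S) = 272.4² × 20.1 / (2 × 362) = 2060.021.

D ≈ 2,060 widgets per year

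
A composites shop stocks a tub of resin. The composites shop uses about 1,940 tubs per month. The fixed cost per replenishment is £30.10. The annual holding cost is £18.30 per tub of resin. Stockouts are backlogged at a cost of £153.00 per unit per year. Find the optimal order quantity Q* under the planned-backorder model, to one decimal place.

Q* ≈ 292.8 tubs

Annual demand D = 1,940 × 12 = 23,280.
With planned backorders, Q* = √(2DS/H) · √((H+B)/B).
√(2DS/H) = √(2 × 23,280 × 30.1 / 18.3) = 276.735.
√((H+B)/B) = √((18.3+153)/153) = 1.0581.
Q* ≈ 292.818.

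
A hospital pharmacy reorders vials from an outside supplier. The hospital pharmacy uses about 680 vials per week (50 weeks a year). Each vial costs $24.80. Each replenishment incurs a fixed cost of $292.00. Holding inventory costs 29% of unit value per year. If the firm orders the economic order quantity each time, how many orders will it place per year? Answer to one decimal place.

N ≈ 20.5 orders per year

Annual demand D = 680 × 50 = 34,000.
Holding cost H = 0.29 × $24.80 = $7.1920 per unit per year.
The optimal lot size = √(2DS/H) = √(2 × 34,000 × 292 / 7.192) ≈ 1661.58.
Orders per year = D / Q* = 34,000 / 1661.58 ≈ 20.462.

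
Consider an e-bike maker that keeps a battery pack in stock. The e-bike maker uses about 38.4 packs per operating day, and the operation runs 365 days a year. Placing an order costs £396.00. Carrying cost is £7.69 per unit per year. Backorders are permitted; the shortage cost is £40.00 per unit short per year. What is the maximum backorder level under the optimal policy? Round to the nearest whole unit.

Annual demand D = 38.4 × 365 = 14,016.
With planned backorders, Q* = √(2DS/H) · √((H+B)/B).
√(2DS/H) = √(2 × 14,016 × 396 / 7.69) = 1201.466.
√((H+B)/B) = √((7.69+40)/40) = 1.0919.
Q* ≈ 1311.883.
S* = Q* · H/(H+B) = 1311.883 × 7.69/47.69 ≈ 211.541.

S* ≈ 212 packs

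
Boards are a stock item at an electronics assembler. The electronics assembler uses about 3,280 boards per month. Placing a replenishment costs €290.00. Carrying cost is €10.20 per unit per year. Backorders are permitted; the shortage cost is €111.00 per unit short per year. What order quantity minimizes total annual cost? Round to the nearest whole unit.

Annual demand D = 3,280 × 12 = 39,360.
With planned backorders, Q* = √(2DS/H) · √((H+B)/B).
√(2DS/H) = √(2 × 39,360 × 290 / 10.2) = 1496.034.
√((H+B)/B) = √((10.2+111)/111) = 1.0449.
Q* ≈ 1563.260.

Q* ≈ 1,563 boards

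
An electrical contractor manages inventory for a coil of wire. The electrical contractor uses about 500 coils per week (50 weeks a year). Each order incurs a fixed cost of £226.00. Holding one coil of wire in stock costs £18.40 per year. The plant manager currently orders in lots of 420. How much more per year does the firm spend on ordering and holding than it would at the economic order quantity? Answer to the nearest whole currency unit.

Annual demand D = 500 × 50 = 25,000.
EOQ = √(2DS/H) = √(2 × 25,000 × 226 / 18.4) ≈ 783.66.
Cost at Q* = (D/Q*)S + (Q*/2)H = √(2DSH) ≈ £14,419.43.
Cost at Q = 420: (25,000/420)×226 + (420/2)×18.4 = £13,452.38 + £3,864.00 = £17,316.38.
Excess = £17,316.38 − £14,419.43 = £2,896.95.

Extra cost ≈ £2,897 per year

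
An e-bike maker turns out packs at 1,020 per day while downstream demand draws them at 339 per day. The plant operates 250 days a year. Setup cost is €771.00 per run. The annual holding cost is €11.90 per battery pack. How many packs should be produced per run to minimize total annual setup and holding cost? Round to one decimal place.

Q* ≈ 4,055.7 packs

Annual demand D = 339 × 250 = 84,750.
Production build-up factor (1 − d/p) = 1 − 339/1,020 = 0.6676.
Q* = √(2DS / (H(1 − d/p))) = √(2 × 84,750 × 771 / (11.9 × 0.6676)).
= √(130,684,500 / 7.945) ≈ 4055.693.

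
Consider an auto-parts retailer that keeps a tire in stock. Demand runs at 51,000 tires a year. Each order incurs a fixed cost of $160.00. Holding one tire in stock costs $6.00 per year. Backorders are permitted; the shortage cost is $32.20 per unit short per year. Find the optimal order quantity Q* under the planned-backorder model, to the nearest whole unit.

Q* ≈ 1,796 tires

With planned backorders, Q* = √(2DS/H) · √((H+B)/B).
√(2DS/H) = √(2 × 51,000 × 160 / 6) = 1649.242.
√((H+B)/B) = √((6+32.2)/32.2) = 1.0892.
Q* ≈ 1796.339.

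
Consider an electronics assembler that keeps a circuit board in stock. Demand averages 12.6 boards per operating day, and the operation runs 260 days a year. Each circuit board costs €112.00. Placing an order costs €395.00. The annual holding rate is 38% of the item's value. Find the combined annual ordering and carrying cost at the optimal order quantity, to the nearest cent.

Annual demand D = 12.6 × 260 = 3,276.
Holding cost H = 0.38 × €112.00 = €42.5600 per unit per year.
Q* = √(2DS/H) = √(2 × 3,276 × 395 / 42.56) ≈ 246.60.
At the optimum the two cost components are equal, so total cost = 2·(Q*/2)H = Q*·H.
Minimum total = √(2DSH) = √(2 × 3,276 × 395 × 42.56) ≈ 10495.093.

TC* ≈ €10,495.09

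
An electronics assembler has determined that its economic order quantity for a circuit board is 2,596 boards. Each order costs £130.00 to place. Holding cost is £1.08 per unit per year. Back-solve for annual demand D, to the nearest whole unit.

D ≈ 27,994 boards per year

The basic EOQ model gives Q* = √(2DS/H); rearrange for the unknown.
From Q* = √(2DS/H): D = Q*²H / (2S) = 2,596² × 1.08 / (2 × 130) = 27993.666.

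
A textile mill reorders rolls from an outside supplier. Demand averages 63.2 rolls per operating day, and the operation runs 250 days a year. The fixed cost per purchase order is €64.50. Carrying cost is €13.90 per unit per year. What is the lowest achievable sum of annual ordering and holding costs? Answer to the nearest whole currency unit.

TC* ≈ €5,323

Annual demand D = 63.2 × 250 = 15,800.
The optimal lot size = √(2DS/H) = √(2 × 15,800 × 64.5 / 13.9) ≈ 382.93.
At Q*, ordering cost (D/Q*)S equals holding cost (Q*/2)H, each = √(DSH/2).
Minimum total = √(2DSH) = √(2 × 15,800 × 64.5 × 13.9) ≈ 5322.685.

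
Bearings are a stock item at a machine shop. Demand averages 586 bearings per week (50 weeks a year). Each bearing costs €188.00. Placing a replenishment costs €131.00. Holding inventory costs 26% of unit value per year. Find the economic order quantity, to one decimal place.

Annual demand D = 586 × 50 = 29,300.
Holding cost H = 0.26 × €188.00 = €48.8800 per unit per year.
EOQ = √(2DS / H) = √(2 × 29,300 × 131 / 48.88).
= √(7,676,600 / 48.88) = √157,049.9182 ≈ 396.295.

Q* ≈ 396.3 bearings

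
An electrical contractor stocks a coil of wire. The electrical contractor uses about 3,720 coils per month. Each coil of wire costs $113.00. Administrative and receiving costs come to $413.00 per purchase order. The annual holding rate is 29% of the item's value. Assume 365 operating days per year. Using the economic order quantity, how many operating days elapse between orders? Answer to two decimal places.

Annual demand D = 3,720 × 12 = 44,640.
Holding cost H = 0.29 × $113.00 = $32.7700 per unit per year.
Q* = √(2DS/H) = √(2 × 44,640 × 413 / 32.77) ≈ 1060.75.
Cycle time = Q*/D × 365 = 1060.75 / 44,640 × 365 ≈ 8.673 days.

T ≈ 8.67 days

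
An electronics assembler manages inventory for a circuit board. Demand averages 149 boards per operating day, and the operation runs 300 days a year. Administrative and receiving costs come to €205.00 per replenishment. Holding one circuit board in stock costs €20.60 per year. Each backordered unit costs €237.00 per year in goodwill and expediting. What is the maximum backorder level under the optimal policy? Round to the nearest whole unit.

Annual demand D = 149 × 300 = 44,700.
With planned backorders, Q* = √(2DS/H) · √((H+B)/B).
√(2DS/H) = √(2 × 44,700 × 205 / 20.6) = 943.218.
√((H+B)/B) = √((20.6+237)/237) = 1.0426.
Q* ≈ 983.356.
S* = Q* · H/(H+B) = 983.356 × 20.6/257.6 ≈ 78.638.

S* ≈ 79 boards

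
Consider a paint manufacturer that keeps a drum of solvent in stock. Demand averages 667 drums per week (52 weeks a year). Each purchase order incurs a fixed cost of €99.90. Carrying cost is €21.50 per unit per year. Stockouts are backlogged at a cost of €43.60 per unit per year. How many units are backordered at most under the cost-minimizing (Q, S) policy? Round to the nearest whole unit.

S* ≈ 229 drums

Annual demand D = 667 × 52 = 34,684.
With planned backorders, Q* = √(2DS/H) · √((H+B)/B).
√(2DS/H) = √(2 × 34,684 × 99.9 / 21.5) = 567.732.
√((H+B)/B) = √((21.5+43.6)/43.6) = 1.2219.
Q* ≈ 693.730.
S* = Q* · H/(H+B) = 693.730 × 21.5/65.1 ≈ 229.112.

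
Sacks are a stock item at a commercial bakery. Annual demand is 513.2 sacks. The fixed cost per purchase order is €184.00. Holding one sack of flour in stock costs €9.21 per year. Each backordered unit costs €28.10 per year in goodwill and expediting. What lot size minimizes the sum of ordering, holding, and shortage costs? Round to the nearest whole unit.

Q* ≈ 165 sacks

With planned backorders, Q* = √(2DS/H) · √((H+B)/B).
√(2DS/H) = √(2 × 513.2 × 184 / 9.21) = 143.198.
√((H+B)/B) = √((9.21+28.1)/28.1) = 1.1523.
Q* ≈ 165.005.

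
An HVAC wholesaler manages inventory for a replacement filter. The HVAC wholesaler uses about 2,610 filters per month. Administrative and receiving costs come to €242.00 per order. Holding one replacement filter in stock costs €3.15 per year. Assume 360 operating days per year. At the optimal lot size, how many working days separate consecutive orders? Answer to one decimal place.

Annual demand D = 2,610 × 12 = 31,320.
Q* = √(2DS/H) = √(2 × 31,320 × 242 / 3.15) ≈ 2193.71.
Cycle time = Q*/D × 360 = 2193.71 / 31,320 × 360 ≈ 25.215 days.

T ≈ 25.2 days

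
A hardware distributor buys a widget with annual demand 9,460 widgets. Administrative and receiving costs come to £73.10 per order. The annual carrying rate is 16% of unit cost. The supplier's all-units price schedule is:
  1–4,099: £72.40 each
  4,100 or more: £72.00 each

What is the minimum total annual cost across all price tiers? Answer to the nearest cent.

TC* ≈ £688,906.66

Holding cost per unit per year at price C is H = 0.16·C.
For each price level, check whether its EOQ is feasible; otherwise the best quantity at that price is the breakpoint.
EOQ at £72.40 = 345.5 (feasible in tier 1): TC = 9,460×£72.40 + (9,460/345.5)×73.1 + (345.5/2)×0.16×£72.40 = £688,906.66.
EOQ at £72.00 = 346.5 < 4100, so use break Q=4100: TC = 9,460×£72.00 + (9,460/4100.0)×73.1 + (4100.0/2)×0.16×£72.00 = £704,904.66.
Lowest total cost among the candidates is at Q = 345.5.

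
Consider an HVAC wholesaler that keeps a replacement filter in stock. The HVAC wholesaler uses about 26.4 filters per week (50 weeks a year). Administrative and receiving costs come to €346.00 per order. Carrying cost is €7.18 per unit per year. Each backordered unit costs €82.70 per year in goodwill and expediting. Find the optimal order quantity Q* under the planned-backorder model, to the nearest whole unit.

Annual demand D = 26.4 × 50 = 1,320.
With planned backorders, Q* = √(2DS/H) · √((H+B)/B).
√(2DS/H) = √(2 × 1,320 × 346 / 7.18) = 356.679.
√((H+B)/B) = √((7.18+82.7)/82.7) = 1.0425.
Q* ≈ 371.840.

Q* ≈ 372 filters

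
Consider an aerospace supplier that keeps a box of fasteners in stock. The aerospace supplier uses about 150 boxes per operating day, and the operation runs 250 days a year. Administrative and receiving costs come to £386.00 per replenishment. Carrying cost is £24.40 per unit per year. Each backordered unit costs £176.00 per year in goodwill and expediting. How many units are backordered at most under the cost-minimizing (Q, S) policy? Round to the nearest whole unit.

S* ≈ 142 boxes

Annual demand D = 150 × 250 = 37,500.
With planned backorders, Q* = √(2DS/H) · √((H+B)/B).
√(2DS/H) = √(2 × 37,500 × 386 / 24.4) = 1089.255.
√((H+B)/B) = √((24.4+176)/176) = 1.0671.
Q* ≈ 1162.310.
S* = Q* · H/(H+B) = 1162.310 × 24.4/200.4 ≈ 141.519.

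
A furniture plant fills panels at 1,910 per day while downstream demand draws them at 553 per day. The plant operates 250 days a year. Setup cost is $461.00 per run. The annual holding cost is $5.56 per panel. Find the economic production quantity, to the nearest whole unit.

Q* ≈ 5,681 panels

Annual demand D = 553 × 250 = 138,250.
Production build-up factor (1 − d/p) = 1 − 553/1,910 = 0.7105.
Q* = √(2DS / (H(1 − d/p))) = √(2 × 138,250 × 461 / (5.56 × 0.7105)).
= √(127,466,500 / 3.9502) ≈ 5680.511.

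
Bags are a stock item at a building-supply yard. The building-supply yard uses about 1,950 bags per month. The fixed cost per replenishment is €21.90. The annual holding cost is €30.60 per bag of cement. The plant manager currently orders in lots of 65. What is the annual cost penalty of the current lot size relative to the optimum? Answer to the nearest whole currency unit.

Extra cost ≈ €3,278 per year

Annual demand D = 1,950 × 12 = 23,400.
EOQ = √(2DS/H) = √(2 × 23,400 × 21.9 / 30.6) ≈ 183.01.
Cost at Q* = (D/Q*)S + (Q*/2)H = √(2DSH) ≈ €5,600.23.
Cost at Q = 65: (23,400/65)×21.9 + (65/2)×30.6 = €7,884.00 + €994.50 = €8,878.50.
Excess = €8,878.50 − €5,600.23 = €3,278.27.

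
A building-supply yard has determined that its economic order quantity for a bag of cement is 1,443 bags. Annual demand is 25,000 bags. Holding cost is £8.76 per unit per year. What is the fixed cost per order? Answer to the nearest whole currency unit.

S ≈ £365

Invert the EOQ relation Q*² = 2DS/H.
From Q* = √(2DS/H): S = Q*²H / (2D) = 1,443² × 8.76 / (2 × 25,000) = 364.8100.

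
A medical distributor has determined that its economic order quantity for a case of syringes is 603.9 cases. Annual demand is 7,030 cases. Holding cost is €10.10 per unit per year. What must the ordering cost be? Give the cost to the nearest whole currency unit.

Squaring Q* = √(2DS/H) gives Q*² = 2DS/H.
From Q* = √(2DS/H): S = Q*²H / (2D) = 603.9² × 10.1 / (2 × 7,030) = 261.9788.

S ≈ €262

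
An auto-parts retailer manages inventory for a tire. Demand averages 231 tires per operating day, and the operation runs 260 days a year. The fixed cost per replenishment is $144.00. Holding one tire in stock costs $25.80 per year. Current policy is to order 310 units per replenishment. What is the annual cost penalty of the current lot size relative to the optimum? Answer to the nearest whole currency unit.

Extra cost ≈ $10,773 per year

Annual demand D = 231 × 260 = 60,060.
EOQ = √(2DS/H) = √(2 × 60,060 × 144 / 25.8) ≈ 818.80.
Cost at Q* = (D/Q*)S + (Q*/2)H = √(2DSH) ≈ $21,125.10.
Cost at Q = 310: (60,060/310)×144 + (310/2)×25.8 = $27,898.84 + $3,999.00 = $31,897.84.
Excess = $31,897.84 − $21,125.10 = $10,772.74.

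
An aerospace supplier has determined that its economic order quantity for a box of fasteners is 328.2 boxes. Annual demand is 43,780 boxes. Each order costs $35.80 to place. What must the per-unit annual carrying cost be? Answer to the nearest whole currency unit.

The basic EOQ model gives Q* = √(2DS/H); rearrange for the unknown.
From Q* = √(2DS/H): H = 2DS / Q*² = 2 × 43,780 × 35.8 / 328.2² = 29.1012.

H ≈ $29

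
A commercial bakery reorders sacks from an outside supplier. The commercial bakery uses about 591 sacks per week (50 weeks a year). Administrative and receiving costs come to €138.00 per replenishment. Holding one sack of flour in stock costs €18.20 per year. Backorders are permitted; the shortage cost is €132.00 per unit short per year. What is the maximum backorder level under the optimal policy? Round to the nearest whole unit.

Annual demand D = 591 × 50 = 29,550.
With planned backorders, Q* = √(2DS/H) · √((H+B)/B).
√(2DS/H) = √(2 × 29,550 × 138 / 18.2) = 669.418.
√((H+B)/B) = √((18.2+132)/132) = 1.0667.
Q* ≈ 714.078.
S* = Q* · H/(H+B) = 714.078 × 18.2/150.2 ≈ 86.526.

S* ≈ 87 sacks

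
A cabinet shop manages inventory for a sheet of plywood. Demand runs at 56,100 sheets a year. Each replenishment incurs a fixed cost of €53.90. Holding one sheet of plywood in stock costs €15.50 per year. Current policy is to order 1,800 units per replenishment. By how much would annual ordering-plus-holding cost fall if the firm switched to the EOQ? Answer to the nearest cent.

Extra cost ≈ €5,948.07 per year

EOQ = √(2DS/H) = √(2 × 56,100 × 53.9 / 15.5) ≈ 624.63.
Cost at Q* = (D/Q*)S + (Q*/2)H = √(2DSH) ≈ €9,681.81.
Cost at Q = 1,800: (56,100/1,800)×53.9 + (1,800/2)×15.5 = €1,679.88 + €13,950.00 = €15,629.88.
Excess = €15,629.88 − €9,681.81 = €5,948.07.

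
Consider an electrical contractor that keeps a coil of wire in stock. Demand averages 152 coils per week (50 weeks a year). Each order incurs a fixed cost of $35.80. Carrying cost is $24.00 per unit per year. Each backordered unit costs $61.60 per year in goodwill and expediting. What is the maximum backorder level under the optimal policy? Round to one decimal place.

S* ≈ 49.8 coils

Annual demand D = 152 × 50 = 7,600.
With planned backorders, Q* = √(2DS/H) · √((H+B)/B).
√(2DS/H) = √(2 × 7,600 × 35.8 / 24) = 150.577.
√((H+B)/B) = √((24+61.6)/61.6) = 1.1788.
Q* ≈ 177.502.
S* = Q* · H/(H+B) = 177.502 × 24/85.6 ≈ 49.767.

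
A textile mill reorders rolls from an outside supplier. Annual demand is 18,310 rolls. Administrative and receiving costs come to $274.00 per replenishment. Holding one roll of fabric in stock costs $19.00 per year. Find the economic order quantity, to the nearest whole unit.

EOQ = √(2DS / H) = √(2 × 18,310 × 274 / 19).
= √(10,033,880 / 19) = √528,098.9474 ≈ 726.704.

Q* ≈ 727 rolls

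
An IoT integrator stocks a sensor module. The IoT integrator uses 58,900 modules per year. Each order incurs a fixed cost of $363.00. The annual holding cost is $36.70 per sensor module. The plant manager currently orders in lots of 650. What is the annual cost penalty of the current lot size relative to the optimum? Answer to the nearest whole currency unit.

Extra cost ≈ $5,206 per year

EOQ = √(2DS/H) = √(2 × 58,900 × 363 / 36.7) ≈ 1079.43.
Cost at Q* = (D/Q*)S + (Q*/2)H = √(2DSH) ≈ $39,614.94.
Cost at Q = 650: (58,900/650)×363 + (650/2)×36.7 = $32,893.38 + $11,927.50 = $44,820.88.
Excess = $44,820.88 − $39,614.94 = $5,205.95.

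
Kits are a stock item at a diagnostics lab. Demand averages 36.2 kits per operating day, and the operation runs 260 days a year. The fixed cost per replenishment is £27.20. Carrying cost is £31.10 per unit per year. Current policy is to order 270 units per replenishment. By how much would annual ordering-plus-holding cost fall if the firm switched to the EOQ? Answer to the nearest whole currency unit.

Annual demand D = 36.2 × 260 = 9,412.
EOQ = √(2DS/H) = √(2 × 9,412 × 27.2 / 31.1) ≈ 128.31.
Cost at Q* = (D/Q*)S + (Q*/2)H = √(2DSH) ≈ £3,990.44.
Cost at Q = 270: (9,412/270)×27.2 + (270/2)×31.1 = £948.17 + £4,198.50 = £5,146.67.
Excess = £5,146.67 − £3,990.44 = £1,156.23.

Extra cost ≈ £1,156 per year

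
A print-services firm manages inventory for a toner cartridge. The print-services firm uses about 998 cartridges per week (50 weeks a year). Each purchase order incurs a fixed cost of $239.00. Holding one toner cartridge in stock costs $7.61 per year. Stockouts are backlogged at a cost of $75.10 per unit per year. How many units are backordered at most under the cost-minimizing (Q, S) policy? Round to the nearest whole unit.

S* ≈ 171 cartridges

Annual demand D = 998 × 50 = 49,900.
With planned backorders, Q* = √(2DS/H) · √((H+B)/B).
√(2DS/H) = √(2 × 49,900 × 239 / 7.61) = 1770.402.
√((H+B)/B) = √((7.61+75.1)/75.1) = 1.0494.
Q* ≈ 1857.937.
S* = Q* · H/(H+B) = 1857.937 × 7.61/82.71 ≈ 170.945.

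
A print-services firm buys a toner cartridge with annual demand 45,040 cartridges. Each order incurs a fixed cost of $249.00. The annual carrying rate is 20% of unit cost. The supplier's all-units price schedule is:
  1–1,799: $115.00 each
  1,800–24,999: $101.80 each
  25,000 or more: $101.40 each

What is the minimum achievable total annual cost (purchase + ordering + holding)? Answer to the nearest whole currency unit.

TC* ≈ $4,609,627

Holding cost per unit per year at price C is H = 0.20·C.
Candidates are each tier's EOQ (if it falls in that tier) and each price-break quantity.
EOQ at $115.00 = 987.5 (feasible in tier 1): TC = 45,040×$115.00 + (45,040/987.5)×249 + (987.5/2)×0.20×$115.00 = $5,202,313.17.
EOQ at $101.80 = 1049.6 < 1800, so use break Q=1800: TC = 45,040×$101.80 + (45,040/1800.0)×249 + (1800.0/2)×0.20×$101.80 = $4,609,626.53.
EOQ at $101.40 = 1051.7 < 25000, so use break Q=25000: TC = 45,040×$101.40 + (45,040/25000.0)×249 + (25000.0/2)×0.20×$101.40 = $4,821,004.60.
Lowest total cost among the candidates is at Q = 1800.0.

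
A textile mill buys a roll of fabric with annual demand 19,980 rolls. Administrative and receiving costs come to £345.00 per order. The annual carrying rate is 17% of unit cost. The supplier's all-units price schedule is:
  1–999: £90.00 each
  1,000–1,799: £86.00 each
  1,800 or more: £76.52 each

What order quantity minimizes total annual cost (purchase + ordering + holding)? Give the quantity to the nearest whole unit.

Holding cost per unit per year at price C is H = 0.17·C.
For each price level, check whether its EOQ is feasible; otherwise the best quantity at that price is the breakpoint.
EOQ at £90.00 = 949.2 (feasible in tier 1): TC = 19,980×£90.00 + (19,980/949.2)×345 + (949.2/2)×0.17×£90.00 = £1,812,723.39.
EOQ at £86.00 = 971.1 < 1000, so use break Q=1000: TC = 19,980×£86.00 + (19,980/1000.0)×345 + (1000.0/2)×0.17×£86.00 = £1,732,483.10.
EOQ at £76.52 = 1029.5 < 1800, so use break Q=1800: TC = 19,980×£76.52 + (19,980/1800.0)×345 + (1800.0/2)×0.17×£76.52 = £1,544,406.66.
Lowest total cost is £1,544,406.66 at Q = 1800.0.

Q* ≈ 1,800 rolls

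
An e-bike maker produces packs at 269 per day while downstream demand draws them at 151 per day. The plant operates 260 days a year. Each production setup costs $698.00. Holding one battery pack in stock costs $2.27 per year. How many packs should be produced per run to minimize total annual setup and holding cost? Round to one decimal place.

Q* ≈ 7,418.9 packs

Annual demand D = 151 × 260 = 39,260.
Production build-up factor (1 − d/p) = 1 − 151/269 = 0.4387.
Q* = √(2DS / (H(1 − d/p))) = √(2 × 39,260 × 698 / (2.27 × 0.4387)).
= √(54,806,960 / 0.9958) ≈ 7418.909.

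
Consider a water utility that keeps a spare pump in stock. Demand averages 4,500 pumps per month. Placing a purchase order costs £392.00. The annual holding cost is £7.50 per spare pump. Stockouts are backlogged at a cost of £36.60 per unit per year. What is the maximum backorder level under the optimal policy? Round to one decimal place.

Annual demand D = 4,500 × 12 = 54,000.
With planned backorders, Q* = √(2DS/H) · √((H+B)/B).
√(2DS/H) = √(2 × 54,000 × 392 / 7.5) = 2375.879.
√((H+B)/B) = √((7.5+36.6)/36.6) = 1.0977.
Q* ≈ 2607.973.
S* = Q* · H/(H+B) = 2607.973 × 7.5/44.1 ≈ 443.533.

S* ≈ 443.5 pumps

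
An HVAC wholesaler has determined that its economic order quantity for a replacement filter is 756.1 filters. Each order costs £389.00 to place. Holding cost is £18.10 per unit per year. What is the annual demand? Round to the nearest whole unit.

Squaring Q* = √(2DS/H) gives Q*² = 2DS/H.
From Q* = √(2DS/H): D = Q*²H / (2S) = 756.1² × 18.1 / (2 × 389) = 13300.178.

D ≈ 13,300 filters per year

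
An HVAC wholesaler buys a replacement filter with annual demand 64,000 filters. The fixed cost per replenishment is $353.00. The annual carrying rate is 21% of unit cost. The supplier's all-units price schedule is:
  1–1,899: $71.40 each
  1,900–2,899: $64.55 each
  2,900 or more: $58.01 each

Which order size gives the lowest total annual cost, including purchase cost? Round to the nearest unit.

Q* ≈ 2,900 filters

Holding cost per unit per year at price C is H = 0.21·C.
Evaluate total cost at each tier's feasible EOQ or, if the EOQ is below the tier, at the tier's minimum quantity.
EOQ at $71.40 = 1735.9 (feasible in tier 1): TC = 64,000×$71.40 + (64,000/1735.9)×353 + (1735.9/2)×0.21×$71.40 = $4,595,628.62.
EOQ at $64.55 = 1825.7 < 1900, so use break Q=1900: TC = 64,000×$64.55 + (64,000/1900.0)×353 + (1900.0/2)×0.21×$64.55 = $4,155,968.25.
EOQ at $58.01 = 1925.9 < 2900, so use break Q=2900: TC = 64,000×$58.01 + (64,000/2900.0)×353 + (2900.0/2)×0.21×$58.01 = $3,738,094.39.
Lowest total cost is $3,738,094.39 at Q = 2900.0.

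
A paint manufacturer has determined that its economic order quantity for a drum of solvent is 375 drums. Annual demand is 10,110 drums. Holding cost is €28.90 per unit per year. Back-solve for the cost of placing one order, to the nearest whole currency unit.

S ≈ €201

Squaring Q* = √(2DS/H) gives Q*² = 2DS/H.
From Q* = √(2DS/H): S = Q*²H / (2D) = 375² × 28.9 / (2 × 10,110) = 200.9922.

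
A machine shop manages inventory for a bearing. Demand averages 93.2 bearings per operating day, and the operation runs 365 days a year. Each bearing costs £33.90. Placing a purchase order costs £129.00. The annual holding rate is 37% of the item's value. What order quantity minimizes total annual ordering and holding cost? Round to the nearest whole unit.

Annual demand D = 93.2 × 365 = 34,018.
Holding cost H = 0.37 × £33.90 = £12.5430 per unit per year.
EOQ = √(2DS / H) = √(2 × 34,018 × 129 / 12.543).
= √(8,776,644 / 12.543) = √699,724.4678 ≈ 836.495.

Q* ≈ 836 bearings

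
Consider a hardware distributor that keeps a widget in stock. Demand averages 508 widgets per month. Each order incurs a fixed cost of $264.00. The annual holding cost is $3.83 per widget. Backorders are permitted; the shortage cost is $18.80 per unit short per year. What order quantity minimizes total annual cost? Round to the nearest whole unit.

Annual demand D = 508 × 12 = 6,096.
With planned backorders, Q* = √(2DS/H) · √((H+B)/B).
√(2DS/H) = √(2 × 6,096 × 264 / 3.83) = 916.727.
√((H+B)/B) = √((3.83+18.8)/18.8) = 1.0971.
Q* ≈ 1005.781.

Q* ≈ 1,006 widgets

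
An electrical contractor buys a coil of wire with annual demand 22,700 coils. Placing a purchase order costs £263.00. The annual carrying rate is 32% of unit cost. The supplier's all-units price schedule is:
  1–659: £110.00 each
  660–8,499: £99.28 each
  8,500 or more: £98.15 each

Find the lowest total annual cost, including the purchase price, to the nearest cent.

Holding cost per unit per year at price C is H = 0.32·C.
For each price level, check whether its EOQ is feasible; otherwise the best quantity at that price is the breakpoint.
EOQ at £110.00 = 582.4 (feasible in tier 1): TC = 22,700×£110.00 + (22,700/582.4)×263 + (582.4/2)×0.32×£110.00 = £2,517,501.10.
EOQ at £99.28 = 613.1 < 660, so use break Q=660: TC = 22,700×£99.28 + (22,700/660.0)×263 + (660.0/2)×0.32×£99.28 = £2,273,185.57.
EOQ at £98.15 = 616.6 < 8500, so use break Q=8500: TC = 22,700×£98.15 + (22,700/8500.0)×263 + (8500.0/2)×0.32×£98.15 = £2,362,191.36.
Lowest total cost among the candidates is at Q = 660.0.

TC* ≈ £2,273,185.57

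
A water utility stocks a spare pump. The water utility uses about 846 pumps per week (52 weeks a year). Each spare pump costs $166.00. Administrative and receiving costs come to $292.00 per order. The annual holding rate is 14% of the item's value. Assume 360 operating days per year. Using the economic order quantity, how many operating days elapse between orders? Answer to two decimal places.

T ≈ 8.60 days

Annual demand D = 846 × 52 = 43,992.
Holding cost H = 0.14 × $166.00 = $23.2400 per unit per year.
The optimal lot size = √(2DS/H) = √(2 × 43,992 × 292 / 23.24) ≈ 1051.42.
Cycle time = Q*/D × 360 = 1051.42 / 43,992 × 360 ≈ 8.604 days.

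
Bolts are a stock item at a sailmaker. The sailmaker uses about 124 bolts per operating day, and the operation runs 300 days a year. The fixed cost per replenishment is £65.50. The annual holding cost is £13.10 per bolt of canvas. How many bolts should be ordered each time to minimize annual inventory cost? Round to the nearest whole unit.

Q* ≈ 610 bolts

Annual demand D = 124 × 300 = 37,200.
EOQ = √(2DS / H) = √(2 × 37,200 × 65.5 / 13.1).
= √(4,873,200 / 13.1) = √372,000 ≈ 609.918.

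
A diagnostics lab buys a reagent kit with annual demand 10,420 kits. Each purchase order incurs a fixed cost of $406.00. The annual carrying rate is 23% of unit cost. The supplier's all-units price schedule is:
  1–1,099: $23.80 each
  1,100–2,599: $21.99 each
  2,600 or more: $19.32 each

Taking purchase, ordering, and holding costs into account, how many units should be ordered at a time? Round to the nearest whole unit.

Holding cost per unit per year at price C is H = 0.23·C.
For each price level, check whether its EOQ is feasible; otherwise the best quantity at that price is the breakpoint.
Tier 1 ($23.80): EOQ = 1243.3 exceeds tier's upper bound 1099, so this tier is dominated.
EOQ at $21.99 = 1293.4 (feasible in tier 2): TC = 10,420×$21.99 + (10,420/1293.4)×406 + (1293.4/2)×0.23×$21.99 = $235,677.47.
EOQ at $19.32 = 1379.9 < 2600, so use break Q=2600: TC = 10,420×$19.32 + (10,420/2600.0)×406 + (2600.0/2)×0.23×$19.32 = $208,718.20.
Lowest total cost is $208,718.20 at Q = 2600.0.

Q* ≈ 2,600 kits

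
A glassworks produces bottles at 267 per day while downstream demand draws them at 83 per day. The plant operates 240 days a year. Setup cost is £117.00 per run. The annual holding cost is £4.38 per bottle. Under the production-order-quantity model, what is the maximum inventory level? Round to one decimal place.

I_max ≈ 856.4 bottles

Annual demand D = 83 × 240 = 19,920.
Production build-up factor (1 − d/p) = 1 − 83/267 = 0.6891.
Q* = √(2DS / (H(1 − d/p))) = √(2 × 19,920 × 117 / (4.38 × 0.6891)).
= √(4,661,280 / 3.0184) ≈ 1242.688.
Maximum inventory = Q*(1 − d/p) = 1242.688 × 0.6891 ≈ 856.385.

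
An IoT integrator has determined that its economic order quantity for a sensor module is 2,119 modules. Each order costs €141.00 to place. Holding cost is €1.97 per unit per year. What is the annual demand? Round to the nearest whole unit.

D ≈ 31,367 modules per year

Squaring Q* = √(2DS/H) gives Q*² = 2DS/H.
From Q* = √(2DS/H): D = Q*²H / (2S) = 2,119² × 1.97 / (2 × 141) = 31367.437.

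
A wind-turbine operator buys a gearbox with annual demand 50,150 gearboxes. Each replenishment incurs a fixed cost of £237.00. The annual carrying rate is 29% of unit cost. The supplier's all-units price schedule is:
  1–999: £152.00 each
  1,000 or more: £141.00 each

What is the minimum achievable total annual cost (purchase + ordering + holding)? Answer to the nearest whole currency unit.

Holding cost per unit per year at price C is H = 0.29·C.
For each price level, check whether its EOQ is feasible; otherwise the best quantity at that price is the breakpoint.
EOQ at £152.00 = 734.4 (feasible in tier 1): TC = 50,150×£152.00 + (50,150/734.4)×237 + (734.4/2)×0.29×£152.00 = £7,655,170.20.
EOQ at £141.00 = 762.5 < 1000, so use break Q=1000: TC = 50,150×£141.00 + (50,150/1000.0)×237 + (1000.0/2)×0.29×£141.00 = £7,103,480.55.
Lowest total cost among the candidates is at Q = 1000.0.

TC* ≈ £7,103,481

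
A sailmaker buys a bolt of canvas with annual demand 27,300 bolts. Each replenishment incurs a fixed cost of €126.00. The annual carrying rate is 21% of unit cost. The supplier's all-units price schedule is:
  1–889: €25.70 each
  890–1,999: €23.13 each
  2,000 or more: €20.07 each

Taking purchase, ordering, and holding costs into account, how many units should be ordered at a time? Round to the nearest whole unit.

Q* ≈ 2,000 bolts

Holding cost per unit per year at price C is H = 0.21·C.
Evaluate total cost at each tier's feasible EOQ or, if the EOQ is below the tier, at the tier's minimum quantity.
Tier 1 (€25.70): EOQ = 1129.0 exceeds tier's upper bound 889, so this tier is dominated.
EOQ at €23.13 = 1190.1 (feasible in tier 2): TC = 27,300×€23.13 + (27,300/1190.1)×126 + (1190.1/2)×0.21×€23.13 = €637,229.68.
EOQ at €20.07 = 1277.6 < 2000, so use break Q=2000: TC = 27,300×€20.07 + (27,300/2000.0)×126 + (2000.0/2)×0.21×€20.07 = €553,845.60.
Lowest total cost is €553,845.60 at Q = 2000.0.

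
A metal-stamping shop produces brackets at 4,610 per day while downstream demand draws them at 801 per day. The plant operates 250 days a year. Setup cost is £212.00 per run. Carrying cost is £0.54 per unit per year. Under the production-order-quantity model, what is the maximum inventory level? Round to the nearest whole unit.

Annual demand D = 801 × 250 = 200,250.
Production build-up factor (1 − d/p) = 1 − 801/4,610 = 0.8262.
Q* = √(2DS / (H(1 − d/p))) = √(2 × 200,250 × 212 / (0.54 × 0.8262)).
= √(84,906,000 / 0.4462) ≈ 13794.860.
Maximum inventory = Q*(1 − d/p) = 13794.860 × 0.8262 ≈ 11397.965.

I_max ≈ 11,398 brackets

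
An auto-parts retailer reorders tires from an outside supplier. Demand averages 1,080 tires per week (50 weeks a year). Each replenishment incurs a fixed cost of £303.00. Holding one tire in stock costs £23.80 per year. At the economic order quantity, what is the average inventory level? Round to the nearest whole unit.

Annual demand D = 1,080 × 50 = 54,000.
Q* = √(2DS/H) = √(2 × 54,000 × 303 / 23.8) ≈ 1172.59.
Average inventory = Q*/2 ≈ 1172.59 / 2 = 586.293.

Average inventory ≈ 586 tires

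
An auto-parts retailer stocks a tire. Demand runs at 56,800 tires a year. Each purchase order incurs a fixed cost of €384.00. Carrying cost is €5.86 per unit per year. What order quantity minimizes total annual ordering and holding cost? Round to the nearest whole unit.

Q* ≈ 2,728 tires

EOQ = √(2DS / H) = √(2 × 56,800 × 384 / 5.86).
= √(43,622,400 / 5.86) = √7,444,095.5631 ≈ 2728.387.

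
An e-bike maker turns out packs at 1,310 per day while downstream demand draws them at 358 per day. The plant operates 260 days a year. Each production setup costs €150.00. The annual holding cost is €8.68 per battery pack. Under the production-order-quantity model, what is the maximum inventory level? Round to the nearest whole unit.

Annual demand D = 358 × 260 = 93,080.
Production build-up factor (1 − d/p) = 1 − 358/1,310 = 0.7267.
Q* = √(2DS / (H(1 − d/p))) = √(2 × 93,080 × 150 / (8.68 × 0.7267)).
= √(27,924,000 / 6.3079) ≈ 2104.002.
Maximum inventory = Q*(1 − d/p) = 2104.002 × 0.7267 ≈ 1529.015.

I_max ≈ 1,529 packs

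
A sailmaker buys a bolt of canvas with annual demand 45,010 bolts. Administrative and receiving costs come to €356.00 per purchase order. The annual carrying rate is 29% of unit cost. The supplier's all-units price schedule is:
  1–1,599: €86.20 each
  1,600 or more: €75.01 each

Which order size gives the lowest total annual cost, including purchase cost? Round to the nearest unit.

Holding cost per unit per year at price C is H = 0.29·C.
For each price level, check whether its EOQ is feasible; otherwise the best quantity at that price is the breakpoint.
EOQ at €86.20 = 1132.2 (feasible in tier 1): TC = 45,010×€86.20 + (45,010/1132.2)×356 + (1132.2/2)×0.29×€86.20 = €3,908,165.96.
EOQ at €75.01 = 1213.8 < 1600, so use break Q=1600: TC = 45,010×€75.01 + (45,010/1600.0)×356 + (1600.0/2)×0.29×€75.01 = €3,403,617.15.
Lowest total cost is €3,403,617.15 at Q = 1600.0.

Q* ≈ 1,600 bolts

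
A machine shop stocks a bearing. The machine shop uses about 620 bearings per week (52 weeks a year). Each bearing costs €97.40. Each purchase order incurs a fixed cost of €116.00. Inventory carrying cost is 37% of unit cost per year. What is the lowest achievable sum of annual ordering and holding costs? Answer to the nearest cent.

TC* ≈ €16,418.06

Annual demand D = 620 × 52 = 32,240.
Holding cost H = 0.37 × €97.40 = €36.0380 per unit per year.
EOQ = √(2DS/H) = √(2 × 32,240 × 116 / 36.038) ≈ 455.58.
At the optimum the two cost components are equal, so total cost = 2·(Q*/2)H = Q*·H.
Minimum total = √(2DSH) = √(2 × 32,240 × 116 × 36.038) ≈ 16418.060.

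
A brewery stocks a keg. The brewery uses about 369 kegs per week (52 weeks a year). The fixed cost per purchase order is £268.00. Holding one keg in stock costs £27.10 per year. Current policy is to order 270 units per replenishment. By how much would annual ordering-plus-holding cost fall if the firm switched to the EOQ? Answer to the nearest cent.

Annual demand D = 369 × 52 = 19,188.
EOQ = √(2DS/H) = √(2 × 19,188 × 268 / 27.1) ≈ 616.05.
Cost at Q* = (D/Q*)S + (Q*/2)H = √(2DSH) ≈ £16,694.83.
Cost at Q = 270: (19,188/270)×268 + (270/2)×27.1 = £19,045.87 + £3,658.50 = £22,704.37.
Excess = £22,704.37 − £16,694.83 = £6,009.54.

Extra cost ≈ £6,009.54 per year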